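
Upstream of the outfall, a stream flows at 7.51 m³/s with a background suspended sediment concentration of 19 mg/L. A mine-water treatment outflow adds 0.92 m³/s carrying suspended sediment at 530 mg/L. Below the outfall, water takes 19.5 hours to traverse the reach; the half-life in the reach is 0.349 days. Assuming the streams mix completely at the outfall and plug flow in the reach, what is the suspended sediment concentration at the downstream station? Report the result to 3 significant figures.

After mixing, C = (7.510·19.00 + 0.9200·530.0) / 8.430 = 630.3/8.430 = 74.77 mg/L.
Half-life 0.349 d → k = ln 2 / 0.349 = 1.986 d⁻¹.
Applying C = C₀e^(−kt): 74.77 × 0.1991 = 14.89 mg/L.

14.9 mg/L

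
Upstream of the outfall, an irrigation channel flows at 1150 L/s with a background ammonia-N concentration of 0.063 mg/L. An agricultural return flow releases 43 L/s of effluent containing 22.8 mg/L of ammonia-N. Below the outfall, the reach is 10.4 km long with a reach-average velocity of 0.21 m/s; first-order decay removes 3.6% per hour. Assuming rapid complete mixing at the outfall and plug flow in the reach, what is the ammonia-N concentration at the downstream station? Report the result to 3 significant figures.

Conservation of mass: C = (1150·0.06300 + 43.00·22.80) / 1193 = 1053/1193 = 0.8825 mg/L.
Travel time t = 10.4·1000 / 0.21 = 49520 s = 13.76 h.
3.6%/h lost → k = −ln(1 − 0.036) = 0.03666 h⁻¹.
Decay over the reach: 0.8825·exp(−kt) = 0.8825·0.6039 = 0.5329 mg/L.

0.533 mg/L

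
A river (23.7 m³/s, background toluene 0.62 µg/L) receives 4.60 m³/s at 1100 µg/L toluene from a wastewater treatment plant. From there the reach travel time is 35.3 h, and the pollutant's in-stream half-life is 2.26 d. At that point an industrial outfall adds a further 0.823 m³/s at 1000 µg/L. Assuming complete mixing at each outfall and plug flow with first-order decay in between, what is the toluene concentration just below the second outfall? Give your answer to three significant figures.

139 µg/L

Mixed concentration C = ΣQC/ΣQ = (23.70·0.6200 + 4.600·1100) / 28.30 = 5075/28.30 = 179.3 µg/L; combined flow 28.30 m³/s.
Half-life 2.26 d → k = ln 2 / 2.26 = 0.3067 d⁻¹.
Decay over the reach: 179.3·exp(−kt) = 179.3·0.6369 = 114.2 µg/L.
Second outfall: C = (28.30·114.2 + 0.8230·1000)/29.12 = 139.2 µg/L.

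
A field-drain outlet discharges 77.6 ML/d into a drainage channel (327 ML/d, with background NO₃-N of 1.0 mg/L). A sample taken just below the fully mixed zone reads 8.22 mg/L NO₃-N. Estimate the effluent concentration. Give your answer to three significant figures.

38.6 mg/L

Mass balance: 327.0·1.000 + 77.60·Cₑ = 404.6·8.220
→ Cₑ = (404.6·8.220 − 327.0·1.000) / 77.60 = 38.64 mg/L.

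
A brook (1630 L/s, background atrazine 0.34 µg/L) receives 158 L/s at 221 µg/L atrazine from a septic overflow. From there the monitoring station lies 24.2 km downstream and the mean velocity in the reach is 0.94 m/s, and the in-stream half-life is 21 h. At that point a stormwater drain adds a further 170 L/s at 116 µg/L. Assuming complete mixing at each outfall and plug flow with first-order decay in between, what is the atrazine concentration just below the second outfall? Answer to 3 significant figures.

24.4 µg/L

Conservation of mass: C = (1630·0.3400 + 158.0·221.0) / 1788 = 35470/1788 = 19.84 µg/L; combined flow 1788 L/s.
Travel time t = 24.2·1000 / 0.94 = 25740 s = 7.151 h.
Half-life 21 h → k = ln 2 / 21 = 0.03301 h⁻¹ = 0.7922 d⁻¹.
First-order decay: C = 19.84·exp(−k·t) = 19.84·0.7897 = 15.67 µg/L.
At the second outfall, C = (1788·15.67 + 170.0·116.0) / (1788 + 170.0) = 24.38 µg/L.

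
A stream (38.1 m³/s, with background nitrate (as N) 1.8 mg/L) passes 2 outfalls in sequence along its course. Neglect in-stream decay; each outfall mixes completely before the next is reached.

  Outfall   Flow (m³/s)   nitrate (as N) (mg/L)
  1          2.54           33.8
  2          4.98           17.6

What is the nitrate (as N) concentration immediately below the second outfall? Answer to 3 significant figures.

After outfall 1: Q = 38.10 + 2.540 = 40.64 m³/s; C = (38.10·1.800 + 2.540·33.80)/40.64 = 3.800 mg/L.
After outfall 2: Q = 40.64 + 4.980 = 45.62 m³/s; C = (40.64·3.800 + 4.980·17.60)/45.62 = 5.306 mg/L.

5.31 mg/L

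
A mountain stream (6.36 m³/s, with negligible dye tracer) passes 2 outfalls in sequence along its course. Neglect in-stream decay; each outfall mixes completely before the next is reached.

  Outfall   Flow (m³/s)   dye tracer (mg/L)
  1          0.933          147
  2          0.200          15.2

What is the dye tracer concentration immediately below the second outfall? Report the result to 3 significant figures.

Below outfall 1: Q → 7.293 m³/s, C = (6.360·0 + 0.9330·147.0)/7.293 = 18.81 mg/L.
Below outfall 2: Q → 7.493 m³/s, C = (7.293·18.81 + 0.2000·15.20)/7.493 = 18.71 mg/L.

18.7 mg/L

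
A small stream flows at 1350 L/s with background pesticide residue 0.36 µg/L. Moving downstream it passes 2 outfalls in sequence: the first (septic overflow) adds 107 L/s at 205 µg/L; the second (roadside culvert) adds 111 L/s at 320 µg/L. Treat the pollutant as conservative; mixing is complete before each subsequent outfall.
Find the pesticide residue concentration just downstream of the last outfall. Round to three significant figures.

37.0 µg/L

Below outfall 1: Q → 1457 L/s, C = (1350·0.3600 + 107.0·205.0)/1457 = 15.39 µg/L.
Below outfall 2: Q → 1568 L/s, C = (1457·15.39 + 111.0·320.0)/1568 = 36.95 µg/L.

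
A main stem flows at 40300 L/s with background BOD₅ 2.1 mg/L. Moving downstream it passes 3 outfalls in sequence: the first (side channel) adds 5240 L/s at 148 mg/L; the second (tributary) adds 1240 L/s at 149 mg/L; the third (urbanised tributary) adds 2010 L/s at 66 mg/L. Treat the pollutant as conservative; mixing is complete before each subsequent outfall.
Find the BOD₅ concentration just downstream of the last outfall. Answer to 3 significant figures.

Outfall 1: combined Q = 45540 L/s; C = (40300·2.100 + 5240·148.0)/45540 = 18.89 mg/L.
Outfall 2: combined Q = 46780 L/s; C = (45540·18.89 + 1240·149.0)/46780 = 22.34 mg/L.
Outfall 3: combined Q = 48790 L/s; C = (46780·22.34 + 2010·66.00)/48790 = 24.14 mg/L.

24.1 mg/L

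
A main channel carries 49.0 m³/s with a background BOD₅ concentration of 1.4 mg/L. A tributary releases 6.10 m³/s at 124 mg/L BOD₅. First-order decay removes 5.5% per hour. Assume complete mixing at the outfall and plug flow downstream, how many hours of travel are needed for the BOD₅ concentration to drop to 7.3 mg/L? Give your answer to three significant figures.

12.7 h

Conservation of mass: C = (49.00·1.400 + 6.100·124.0) / 55.10 = 825.0/55.10 = 14.97 mg/L.
5.5%/h lost → k = −ln(1 − 0.055) = 0.05657 h⁻¹.
14.97·exp(−k·t) = 7.3 → t = ln(14.97/7.3)/k = 45710 s = 12.70 h.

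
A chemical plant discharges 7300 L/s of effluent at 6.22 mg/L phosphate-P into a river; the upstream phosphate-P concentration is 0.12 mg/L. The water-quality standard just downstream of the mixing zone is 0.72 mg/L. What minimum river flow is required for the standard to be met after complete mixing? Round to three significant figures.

Set C_mix = 0.72: (Q·0.1200 + 7300·6.220) / (Q + 7300) = 0.72
→ Q = 7300·(6.220 − 0.72)/(0.72 − 0.1200) = 66920 L/s.

66900 L/s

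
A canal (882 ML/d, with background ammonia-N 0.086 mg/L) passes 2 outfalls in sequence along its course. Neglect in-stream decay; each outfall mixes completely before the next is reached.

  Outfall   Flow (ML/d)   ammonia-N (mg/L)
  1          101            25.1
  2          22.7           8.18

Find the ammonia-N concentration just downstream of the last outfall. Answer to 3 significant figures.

Outfall 1: combined Q = 983.0 ML/d; C = (882.0·0.08600 + 101.0·25.10)/983.0 = 2.656 mg/L.
Outfall 2: combined Q = 1006 ML/d; C = (983.0·2.656 + 22.70·8.180)/1006 = 2.781 mg/L.

2.78 mg/L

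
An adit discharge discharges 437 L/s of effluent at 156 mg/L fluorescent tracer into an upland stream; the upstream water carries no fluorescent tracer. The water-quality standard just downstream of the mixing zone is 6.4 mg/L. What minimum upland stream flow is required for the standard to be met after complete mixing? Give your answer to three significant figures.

Set C_mix = 6.4: (Q·0 + 437.0·156.0) / (Q + 437.0) = 6.4
→ Q = 437.0·(156.0 − 6.4)/(6.4 − 0) = 10210 L/s.

10200 L/s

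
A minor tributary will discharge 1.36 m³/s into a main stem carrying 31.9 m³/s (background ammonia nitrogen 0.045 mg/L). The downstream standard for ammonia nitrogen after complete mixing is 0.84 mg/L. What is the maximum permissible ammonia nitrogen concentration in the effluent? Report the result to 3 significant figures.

At the limit, (Qr·Cr + Qe·Cₑ)/(Qr + Qe) = 0.84:
Cₑ = (33.26·0.84 − 31.90·0.04500) / 1.360 = 19.49 mg/L.

19.5 mg/L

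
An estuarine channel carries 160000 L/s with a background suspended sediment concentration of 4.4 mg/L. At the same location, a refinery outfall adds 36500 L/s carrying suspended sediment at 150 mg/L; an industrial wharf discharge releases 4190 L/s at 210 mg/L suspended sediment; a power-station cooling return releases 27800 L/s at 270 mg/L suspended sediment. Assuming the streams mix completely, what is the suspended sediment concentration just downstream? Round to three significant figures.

63.7 mg/L

Flow-weighted average: C = (160000·4.400 + 36500·150.0 + 4190·210.0 + 27800·270.0) / 228500 = 14560000/228500 = 63.74 mg/L.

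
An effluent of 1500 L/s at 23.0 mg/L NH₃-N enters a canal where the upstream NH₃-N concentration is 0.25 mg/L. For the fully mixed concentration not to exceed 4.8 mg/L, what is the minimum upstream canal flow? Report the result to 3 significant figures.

6000 L/s

Set C_mix = 4.8: (Q·0.2500 + 1500·23.00) / (Q + 1500) = 4.8
→ Q = 1500·(23.00 − 4.8)/(4.8 − 0.2500) = 6000 L/s.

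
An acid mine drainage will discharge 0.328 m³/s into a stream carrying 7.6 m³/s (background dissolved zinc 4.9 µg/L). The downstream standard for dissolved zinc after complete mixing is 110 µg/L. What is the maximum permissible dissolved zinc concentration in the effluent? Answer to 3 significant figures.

At the limit, (Qr·Cr + Qe·Cₑ)/(Qr + Qe) = 110:
Cₑ = (7.928·110 − 7.600·4.900) / 0.3280 = 2545 µg/L.

2550 µg/L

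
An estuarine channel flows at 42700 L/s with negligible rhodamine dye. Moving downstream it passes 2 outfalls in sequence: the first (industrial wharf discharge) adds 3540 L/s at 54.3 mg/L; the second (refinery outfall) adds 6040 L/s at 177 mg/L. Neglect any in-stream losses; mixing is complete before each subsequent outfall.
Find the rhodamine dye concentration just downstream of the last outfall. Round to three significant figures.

Below outfall 1: Q → 46240 L/s, C = (42700·0 + 3540·54.30)/46240 = 4.157 mg/L.
Below outfall 2: Q → 52280 L/s, C = (46240·4.157 + 6040·177.0)/52280 = 24.13 mg/L.

24.1 mg/L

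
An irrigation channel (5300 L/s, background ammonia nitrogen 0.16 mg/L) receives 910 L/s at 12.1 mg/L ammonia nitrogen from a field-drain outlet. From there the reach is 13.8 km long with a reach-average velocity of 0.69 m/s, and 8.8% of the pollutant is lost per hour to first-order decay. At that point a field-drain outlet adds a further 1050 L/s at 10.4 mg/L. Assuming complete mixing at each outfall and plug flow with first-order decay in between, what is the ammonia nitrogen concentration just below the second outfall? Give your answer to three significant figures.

2.48 mg/L

Conservation of mass: C = (5300·0.1600 + 910.0·12.10) / 6210 = 11860/6210 = 1.910 mg/L; combined flow 6210 L/s.
Travel time t = 13.8·1000 / 0.69 = 20000 s = 5.556 h.
8.8%/h lost → k = −ln(1 − 0.088) = 0.09212 h⁻¹.
First-order decay: C = 1.910·exp(−k·t) = 1.910·0.5994 = 1.145 mg/L.
At the second outfall, C = (6210·1.145 + 1050·10.40) / (6210 + 1050) = 2.483 mg/L.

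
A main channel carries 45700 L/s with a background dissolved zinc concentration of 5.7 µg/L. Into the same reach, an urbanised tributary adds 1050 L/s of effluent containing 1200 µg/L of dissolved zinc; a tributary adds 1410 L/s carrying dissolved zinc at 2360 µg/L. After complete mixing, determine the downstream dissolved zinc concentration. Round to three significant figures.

101 µg/L

Conservation of mass: C = (45700·5.700 + 1050·1200 + 1410·2360) / 48160 = 4848000/48160 = 100.7 µg/L.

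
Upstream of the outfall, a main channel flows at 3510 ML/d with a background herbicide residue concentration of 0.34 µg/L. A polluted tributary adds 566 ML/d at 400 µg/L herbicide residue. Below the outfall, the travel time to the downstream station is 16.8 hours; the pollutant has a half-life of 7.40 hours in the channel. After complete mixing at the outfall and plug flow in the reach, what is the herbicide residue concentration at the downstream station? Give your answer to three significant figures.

Mixed concentration C = ΣQC/ΣQ = (3510·0.3400 + 566.0·400.0) / 4076 = 227600/4076 = 55.84 µg/L.
Half-life 7.40 h → k = ln 2 / 7.40 = 0.09367 h⁻¹ = 2.248 d⁻¹.
First-order decay: C = 55.84·exp(−k·t) = 55.84·0.2073 = 11.57 µg/L.

11.6 µg/L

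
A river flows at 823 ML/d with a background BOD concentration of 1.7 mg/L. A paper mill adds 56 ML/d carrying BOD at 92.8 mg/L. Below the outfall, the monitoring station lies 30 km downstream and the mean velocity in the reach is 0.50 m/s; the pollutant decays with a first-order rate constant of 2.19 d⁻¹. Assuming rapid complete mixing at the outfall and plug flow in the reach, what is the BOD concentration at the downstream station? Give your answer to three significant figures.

After mixing, C = (823.0·1.700 + 56.00·92.80) / 879.0 = 6596/879.0 = 7.504 mg/L.
Travel time t = 30·1000 / 0.50 = 60000 s = 16.67 h.
After decay, C = 7.504 × e^(−kt) = 7.504 × 0.2185 = 1.640 mg/L.

1.64 mg/L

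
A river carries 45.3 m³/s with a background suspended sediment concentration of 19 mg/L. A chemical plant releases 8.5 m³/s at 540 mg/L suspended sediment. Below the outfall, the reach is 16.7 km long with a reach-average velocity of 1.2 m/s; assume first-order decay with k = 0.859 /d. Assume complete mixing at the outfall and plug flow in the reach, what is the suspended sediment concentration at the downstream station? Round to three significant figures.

After mixing, C = (45.30·19.00 + 8.500·540.0) / 53.80 = 5451/53.80 = 101.3 mg/L.
Travel time t = 16.7·1000 / 1.2 = 13920 s = 3.866 h.
Decay over the reach: 101.3·exp(−kt) = 101.3·0.8708 = 88.22 mg/L.

88.2 mg/L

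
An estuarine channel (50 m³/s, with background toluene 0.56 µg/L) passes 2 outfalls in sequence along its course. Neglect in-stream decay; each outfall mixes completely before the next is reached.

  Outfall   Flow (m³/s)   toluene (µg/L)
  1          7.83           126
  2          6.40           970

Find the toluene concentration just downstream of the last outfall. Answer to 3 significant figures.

Below outfall 1: Q → 57.83 m³/s, C = (50.00·0.5600 + 7.830·126.0)/57.83 = 17.54 µg/L.
Below outfall 2: Q → 64.23 m³/s, C = (57.83·17.54 + 6.400·970.0)/64.23 = 112.4 µg/L.

112 µg/L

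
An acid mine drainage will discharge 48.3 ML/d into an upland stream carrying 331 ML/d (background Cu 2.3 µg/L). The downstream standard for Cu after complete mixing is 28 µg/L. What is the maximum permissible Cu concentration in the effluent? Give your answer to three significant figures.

At the limit, (Qr·Cr + Qe·Cₑ)/(Qr + Qe) = 28:
Cₑ = (379.3·28 − 331.0·2.300) / 48.30 = 204.1 µg/L.

204 µg/L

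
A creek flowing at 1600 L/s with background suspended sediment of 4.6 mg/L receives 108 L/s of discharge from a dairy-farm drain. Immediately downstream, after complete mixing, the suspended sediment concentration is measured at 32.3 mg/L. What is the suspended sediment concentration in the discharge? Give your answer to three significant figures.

443 mg/L

Mass balance: 1600·4.600 + 108.0·Cₑ = 1708·32.30
→ Cₑ = (1708·32.30 − 1600·4.600) / 108.0 = 442.7 mg/L.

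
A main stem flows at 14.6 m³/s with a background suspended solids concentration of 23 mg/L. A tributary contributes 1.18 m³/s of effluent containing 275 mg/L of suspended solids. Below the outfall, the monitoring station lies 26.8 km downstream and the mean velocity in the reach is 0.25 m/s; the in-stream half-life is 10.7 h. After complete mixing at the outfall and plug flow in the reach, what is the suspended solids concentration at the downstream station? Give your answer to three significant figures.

6.08 mg/L

After mixing, C = (14.60·23.00 + 1.180·275.0) / 15.78 = 660.3/15.78 = 41.84 mg/L.
Travel time t = 26.8·1000 / 0.25 = 107200 s = 29.78 h.
Half-life 10.7 h → k = ln 2 / 10.7 = 0.06478 h⁻¹ = 1.555 d⁻¹.
After decay, C = 41.84 × e^(−kt) = 41.84 × 0.1453 = 6.080 mg/L.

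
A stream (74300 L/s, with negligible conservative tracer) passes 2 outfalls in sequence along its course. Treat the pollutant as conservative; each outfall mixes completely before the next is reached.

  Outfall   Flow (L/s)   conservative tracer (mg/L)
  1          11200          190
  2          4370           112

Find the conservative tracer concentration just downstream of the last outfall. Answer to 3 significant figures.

Below outfall 1: Q → 85500 L/s, C = (74300·0 + 11200·190.0)/85500 = 24.89 mg/L.
Below outfall 2: Q → 89870 L/s, C = (85500·24.89 + 4370·112.0)/89870 = 29.12 mg/L.

29.1 mg/L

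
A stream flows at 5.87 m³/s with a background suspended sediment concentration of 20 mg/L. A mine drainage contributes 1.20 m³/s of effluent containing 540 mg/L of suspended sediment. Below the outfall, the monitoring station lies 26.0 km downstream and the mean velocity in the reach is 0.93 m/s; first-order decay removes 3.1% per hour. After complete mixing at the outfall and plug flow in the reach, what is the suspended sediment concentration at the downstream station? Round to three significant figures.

Conservation of mass: C = (5.870·20.00 + 1.200·540.0) / 7.070 = 765.4/7.070 = 108.3 mg/L.
Travel time t = 26.0·1000 / 0.93 = 27960 s = 7.766 h.
3.1%/h lost → k = −ln(1 − 0.031) = 0.03149 h⁻¹.
First-order decay: C = 108.3·exp(−k·t) = 108.3·0.7831 = 84.77 mg/L.

84.8 mg/L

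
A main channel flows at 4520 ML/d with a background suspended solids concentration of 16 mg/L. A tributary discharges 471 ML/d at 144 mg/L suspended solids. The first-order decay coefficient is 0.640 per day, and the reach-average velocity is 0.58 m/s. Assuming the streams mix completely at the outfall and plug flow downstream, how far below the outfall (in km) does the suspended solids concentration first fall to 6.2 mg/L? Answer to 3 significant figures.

118 km

Conservation of mass: C = (4520·16.00 + 471.0·144.0) / 4991 = 140100/4991 = 28.08 mg/L.
Set 28.08·exp(−k·t) = 6.2 → t = ln(28.08/6.2)/k = 203900 s = 56.64 h.
Distance = v·t = 0.58·203900 = 118300 m = 118.3 km.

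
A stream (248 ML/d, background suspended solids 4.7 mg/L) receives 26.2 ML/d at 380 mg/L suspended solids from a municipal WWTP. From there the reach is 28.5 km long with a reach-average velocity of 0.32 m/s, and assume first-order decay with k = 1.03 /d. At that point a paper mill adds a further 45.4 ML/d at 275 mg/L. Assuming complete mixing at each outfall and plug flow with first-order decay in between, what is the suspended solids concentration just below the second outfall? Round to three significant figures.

51.1 mg/L

After mixing, C = (248.0·4.700 + 26.20·380.0) / 274.2 = 11120/274.2 = 40.56 mg/L; combined flow 274.2 ML/d.
Travel time t = 28.5·1000 / 0.32 = 89060 s = 24.74 h.
Decay over the reach: 40.56·exp(−kt) = 40.56·0.3459 = 14.03 mg/L.
Second outfall: C = (274.2·14.03 + 45.40·275.0)/319.6 = 51.10 mg/L.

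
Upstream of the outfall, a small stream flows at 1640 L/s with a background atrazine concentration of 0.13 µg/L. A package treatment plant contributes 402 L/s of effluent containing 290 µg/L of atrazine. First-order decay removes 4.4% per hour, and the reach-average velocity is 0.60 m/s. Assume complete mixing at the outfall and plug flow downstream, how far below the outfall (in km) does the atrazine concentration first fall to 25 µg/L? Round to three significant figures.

Flow-weighted average: C = (1640·0.1300 + 402.0·290.0) / 2042 = 116800/2042 = 57.20 µg/L.
4.4%/h lost → k = −ln(1 − 0.044) = 0.04500 h⁻¹.
Set 57.20·exp(−k·t) = 25 → t = ln(57.20/25)/k = 66210 s = 18.39 h.
Distance = v·t = 0.60·66210 = 39730 m = 39.73 km.

39.7 km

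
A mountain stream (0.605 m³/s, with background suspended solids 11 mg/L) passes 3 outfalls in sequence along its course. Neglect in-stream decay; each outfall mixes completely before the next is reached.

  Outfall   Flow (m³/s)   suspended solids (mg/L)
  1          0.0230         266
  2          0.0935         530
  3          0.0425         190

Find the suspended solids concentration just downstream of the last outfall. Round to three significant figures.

92.2 mg/L

Outfall 1: combined Q = 0.6280 m³/s; C = (0.6050·11.00 + 0.02300·266.0)/0.6280 = 20.34 mg/L.
Outfall 2: combined Q = 0.7215 m³/s; C = (0.6280·20.34 + 0.09350·530.0)/0.7215 = 86.39 mg/L.
Outfall 3: combined Q = 0.7640 m³/s; C = (0.7215·86.39 + 0.04250·190.0)/0.7640 = 92.15 mg/L.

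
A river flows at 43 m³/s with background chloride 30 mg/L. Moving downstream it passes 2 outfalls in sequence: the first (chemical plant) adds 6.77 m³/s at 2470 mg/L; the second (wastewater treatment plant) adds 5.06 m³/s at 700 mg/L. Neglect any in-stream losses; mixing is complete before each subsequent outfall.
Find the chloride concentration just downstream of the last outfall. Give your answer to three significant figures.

393 mg/L

Below outfall 1: Q → 49.77 m³/s, C = (43.00·30.00 + 6.770·2470)/49.77 = 361.9 mg/L.
Below outfall 2: Q → 54.83 m³/s, C = (49.77·361.9 + 5.060·700.0)/54.83 = 393.1 mg/L.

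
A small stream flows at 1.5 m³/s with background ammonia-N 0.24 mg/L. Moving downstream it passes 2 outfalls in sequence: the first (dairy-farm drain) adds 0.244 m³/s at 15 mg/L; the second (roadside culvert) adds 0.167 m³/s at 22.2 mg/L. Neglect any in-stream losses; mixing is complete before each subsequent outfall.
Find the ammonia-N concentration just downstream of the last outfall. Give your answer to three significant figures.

4.04 mg/L

Outfall 1: combined Q = 1.744 m³/s; C = (1.500·0.2400 + 0.2440·15.00)/1.744 = 2.305 mg/L.
Outfall 2: combined Q = 1.911 m³/s; C = (1.744·2.305 + 0.1670·22.20)/1.911 = 4.044 mg/L.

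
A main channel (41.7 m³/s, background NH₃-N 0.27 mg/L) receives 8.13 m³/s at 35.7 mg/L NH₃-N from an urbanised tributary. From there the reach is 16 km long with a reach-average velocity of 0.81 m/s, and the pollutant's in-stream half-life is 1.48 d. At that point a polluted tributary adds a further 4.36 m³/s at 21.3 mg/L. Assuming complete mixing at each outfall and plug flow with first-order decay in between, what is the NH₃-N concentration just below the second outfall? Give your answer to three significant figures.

Mass balance: C = (41.70·0.2700 + 8.130·35.70) / 49.83 = 301.5/49.83 = 6.051 mg/L; combined flow 49.83 m³/s.
Travel time t = 16·1000 / 0.81 = 19750 s = 5.487 h.
Half-life 1.48 d → k = ln 2 / 1.48 = 0.4683 d⁻¹.
Applying C = C₀e^(−kt): 6.051 × 0.8985 = 5.436 mg/L.
At the second outfall, C = (49.83·5.436 + 4.360·21.30) / (49.83 + 4.360) = 6.713 mg/L.

6.71 mg/L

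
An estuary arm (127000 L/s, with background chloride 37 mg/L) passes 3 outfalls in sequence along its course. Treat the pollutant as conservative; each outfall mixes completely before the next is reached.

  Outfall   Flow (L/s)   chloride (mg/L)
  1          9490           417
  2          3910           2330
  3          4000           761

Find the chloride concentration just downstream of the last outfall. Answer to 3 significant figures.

144 mg/L

Outfall 1: combined Q = 136500 L/s; C = (127000·37.00 + 9490·417.0)/136500 = 63.42 mg/L.
Outfall 2: combined Q = 140400 L/s; C = (136500·63.42 + 3910·2330)/140400 = 126.5 mg/L.
Outfall 3: combined Q = 144400 L/s; C = (140400·126.5 + 4000·761.0)/144400 = 144.1 mg/L.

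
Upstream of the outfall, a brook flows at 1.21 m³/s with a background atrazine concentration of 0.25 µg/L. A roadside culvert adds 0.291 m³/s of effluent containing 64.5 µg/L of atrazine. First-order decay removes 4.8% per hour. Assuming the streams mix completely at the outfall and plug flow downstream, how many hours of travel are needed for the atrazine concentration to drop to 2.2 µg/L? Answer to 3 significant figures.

35.7 h

Mass balance: C = (1.210·0.2500 + 0.2910·64.50) / 1.501 = 19.07/1.501 = 12.71 µg/L.
4.8%/h lost → k = −ln(1 − 0.048) = 0.04919 h⁻¹.
12.71·exp(−k·t) = 2.2 → t = ln(12.71/2.2)/k = 128300 s = 35.65 h.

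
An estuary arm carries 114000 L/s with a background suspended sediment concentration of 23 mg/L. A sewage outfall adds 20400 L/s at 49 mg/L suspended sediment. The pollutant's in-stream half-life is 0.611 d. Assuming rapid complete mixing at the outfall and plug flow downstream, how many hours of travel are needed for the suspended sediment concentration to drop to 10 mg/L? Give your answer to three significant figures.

Flow-weighted average: C = (114000·23.00 + 20400·49.00) / 134400 = 3622000/134400 = 26.95 mg/L.
Half-life 0.611 d → k = ln 2 / 0.611 = 1.134 d⁻¹.
26.95·exp(−k·t) = 10 → t = ln(26.95/10)/k = 75500 s = 20.97 h.

21.0 h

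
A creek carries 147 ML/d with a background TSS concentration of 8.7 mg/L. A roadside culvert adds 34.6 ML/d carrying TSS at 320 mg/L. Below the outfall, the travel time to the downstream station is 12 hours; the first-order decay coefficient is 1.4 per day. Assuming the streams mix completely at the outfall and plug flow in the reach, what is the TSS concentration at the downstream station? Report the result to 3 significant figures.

33.8 mg/L

After mixing, C = (147.0·8.700 + 34.60·320.0) / 181.6 = 12350/181.6 = 68.01 mg/L.
Decay over the reach: 68.01·exp(−kt) = 68.01·0.4966 = 33.77 mg/L.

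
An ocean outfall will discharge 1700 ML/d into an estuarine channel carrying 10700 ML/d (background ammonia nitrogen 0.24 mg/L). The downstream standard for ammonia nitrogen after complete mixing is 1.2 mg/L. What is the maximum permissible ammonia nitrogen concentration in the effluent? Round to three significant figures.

At the limit, (Qr·Cr + Qe·Cₑ)/(Qr + Qe) = 1.2:
Cₑ = (12400·1.2 − 10700·0.2400) / 1700 = 7.242 mg/L.

7.24 mg/L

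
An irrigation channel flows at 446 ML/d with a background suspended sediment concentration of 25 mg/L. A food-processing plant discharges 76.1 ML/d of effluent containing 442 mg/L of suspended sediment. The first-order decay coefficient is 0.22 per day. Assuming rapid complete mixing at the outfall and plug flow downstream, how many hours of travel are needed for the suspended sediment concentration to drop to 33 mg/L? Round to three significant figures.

Conservation of mass: C = (446.0·25.00 + 76.10·442.0) / 522.1 = 44790/522.1 = 85.78 mg/L.
85.78·exp(−k·t) = 33 → t = ln(85.78/33)/k = 375200 s = 104.2 h.

104 h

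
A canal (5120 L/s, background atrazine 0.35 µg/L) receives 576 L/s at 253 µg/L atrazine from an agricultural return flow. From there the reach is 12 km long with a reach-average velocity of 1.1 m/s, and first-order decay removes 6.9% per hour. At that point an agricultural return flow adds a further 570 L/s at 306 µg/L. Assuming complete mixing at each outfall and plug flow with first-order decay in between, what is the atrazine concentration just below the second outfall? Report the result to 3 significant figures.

Mixed concentration C = ΣQC/ΣQ = (5120·0.3500 + 576.0·253.0) / 5696 = 147500/5696 = 25.90 µg/L; combined flow 5696 L/s.
Travel time t = 12·1000 / 1.1 = 10910 s = 3.030 h.
6.9%/h lost → k = −ln(1 − 0.069) = 0.07150 h⁻¹.
Decay over the reach: 25.90·exp(−kt) = 25.90·0.8052 = 20.85 µg/L.
At the second outfall, C = (5696·20.85 + 570.0·306.0) / (5696 + 570.0) = 46.79 µg/L.

46.8 µg/L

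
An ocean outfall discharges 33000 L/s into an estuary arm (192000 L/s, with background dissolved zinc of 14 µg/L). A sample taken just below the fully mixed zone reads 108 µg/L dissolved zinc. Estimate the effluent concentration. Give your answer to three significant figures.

Mass balance: 192000·14.00 + 33000·Cₑ = 225000·108.0
→ Cₑ = (225000·108.0 − 192000·14.00) / 33000 = 654.9 µg/L.

655 µg/L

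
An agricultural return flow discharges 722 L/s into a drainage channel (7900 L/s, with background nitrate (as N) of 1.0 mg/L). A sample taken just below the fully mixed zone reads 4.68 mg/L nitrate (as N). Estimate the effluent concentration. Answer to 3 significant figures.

44.9 mg/L

Mass balance: 7900·1.000 + 722.0·Cₑ = 8622·4.680
→ Cₑ = (8622·4.680 − 7900·1.000) / 722.0 = 44.95 mg/L.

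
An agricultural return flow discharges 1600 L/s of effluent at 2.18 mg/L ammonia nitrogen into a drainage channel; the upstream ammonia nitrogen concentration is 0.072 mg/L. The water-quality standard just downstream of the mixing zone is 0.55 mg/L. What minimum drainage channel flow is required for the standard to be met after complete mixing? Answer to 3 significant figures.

5460 L/s

Set C_mix = 0.55: (Q·0.07200 + 1600·2.180) / (Q + 1600) = 0.55
→ Q = 1600·(2.180 − 0.55)/(0.55 − 0.07200) = 5456 L/s.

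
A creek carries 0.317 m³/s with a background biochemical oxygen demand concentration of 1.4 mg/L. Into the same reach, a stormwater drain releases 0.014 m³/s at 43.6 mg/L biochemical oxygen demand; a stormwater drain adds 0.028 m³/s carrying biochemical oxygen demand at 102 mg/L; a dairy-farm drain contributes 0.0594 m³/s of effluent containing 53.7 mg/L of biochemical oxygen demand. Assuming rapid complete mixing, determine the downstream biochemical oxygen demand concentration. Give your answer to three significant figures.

17.0 mg/L

Flow-weighted average: C = (0.3170·1.400 + 0.01400·43.60 + 0.02800·102.0 + 0.05940·53.70) / 0.4184 = 7.100/0.4184 = 16.97 mg/L.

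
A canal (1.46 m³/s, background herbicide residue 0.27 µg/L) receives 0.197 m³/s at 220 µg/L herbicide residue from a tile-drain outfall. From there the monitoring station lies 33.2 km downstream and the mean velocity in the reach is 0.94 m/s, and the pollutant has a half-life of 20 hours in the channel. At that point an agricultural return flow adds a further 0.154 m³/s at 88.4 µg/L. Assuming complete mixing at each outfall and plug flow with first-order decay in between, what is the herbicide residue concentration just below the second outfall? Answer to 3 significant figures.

24.7 µg/L

Flow-weighted average: C = (1.460·0.2700 + 0.1970·220.0) / 1.657 = 43.73/1.657 = 26.39 µg/L; combined flow 1.657 m³/s.
Travel time t = 33.2·1000 / 0.94 = 35320 s = 9.811 h.
Half-life 20 h → k = ln 2 / 20 = 0.03466 h⁻¹ = 0.8318 d⁻¹.
Applying C = C₀e^(−kt): 26.39 × 0.7118 = 18.79 µg/L.
At the second outfall, C = (1.657·18.79 + 0.1540·88.40) / (1.657 + 0.1540) = 24.71 µg/L.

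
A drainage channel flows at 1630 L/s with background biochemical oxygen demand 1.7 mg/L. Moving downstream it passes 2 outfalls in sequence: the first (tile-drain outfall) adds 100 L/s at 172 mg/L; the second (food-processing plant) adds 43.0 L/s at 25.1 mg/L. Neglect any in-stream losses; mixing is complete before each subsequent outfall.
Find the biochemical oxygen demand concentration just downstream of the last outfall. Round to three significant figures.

Below outfall 1: Q → 1730 L/s, C = (1630·1.700 + 100.0·172.0)/1730 = 11.54 mg/L.
Below outfall 2: Q → 1773 L/s, C = (1730·11.54 + 43.00·25.10)/1773 = 11.87 mg/L.

11.9 mg/L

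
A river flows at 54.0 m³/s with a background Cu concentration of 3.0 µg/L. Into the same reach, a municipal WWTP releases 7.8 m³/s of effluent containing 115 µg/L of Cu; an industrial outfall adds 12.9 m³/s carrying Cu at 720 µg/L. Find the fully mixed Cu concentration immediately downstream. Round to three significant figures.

139 µg/L

Mass balance: C = (54.00·3.000 + 7.800·115.0 + 12.90·720.0) / 74.70 = 10350/74.70 = 138.5 µg/L.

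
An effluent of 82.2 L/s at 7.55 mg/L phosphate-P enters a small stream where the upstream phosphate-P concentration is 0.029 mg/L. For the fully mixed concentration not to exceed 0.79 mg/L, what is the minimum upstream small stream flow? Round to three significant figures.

730 L/s

Set C_mix = 0.79: (Q·0.02900 + 82.20·7.550) / (Q + 82.20) = 0.79
→ Q = 82.20·(7.550 − 0.79)/(0.79 − 0.02900) = 730.2 L/s.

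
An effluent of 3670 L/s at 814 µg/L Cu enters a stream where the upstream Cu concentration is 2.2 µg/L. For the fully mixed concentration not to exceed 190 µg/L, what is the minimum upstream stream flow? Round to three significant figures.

12200 L/s

Set C_mix = 190: (Q·2.200 + 3670·814.0) / (Q + 3670) = 190
→ Q = 3670·(814.0 − 190)/(190 − 2.200) = 12190 L/s.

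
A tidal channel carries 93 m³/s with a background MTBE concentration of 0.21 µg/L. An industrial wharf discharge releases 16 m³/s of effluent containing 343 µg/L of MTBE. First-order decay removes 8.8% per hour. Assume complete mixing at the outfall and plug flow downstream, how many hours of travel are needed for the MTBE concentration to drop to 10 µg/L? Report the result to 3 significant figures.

17.6 h

After mixing, C = (93.00·0.2100 + 16.00·343.0) / 109.0 = 5508/109.0 = 50.53 µg/L.
8.8%/h lost → k = −ln(1 − 0.088) = 0.09212 h⁻¹.
50.53·exp(−k·t) = 10 → t = ln(50.53/10)/k = 63310 s = 17.59 h.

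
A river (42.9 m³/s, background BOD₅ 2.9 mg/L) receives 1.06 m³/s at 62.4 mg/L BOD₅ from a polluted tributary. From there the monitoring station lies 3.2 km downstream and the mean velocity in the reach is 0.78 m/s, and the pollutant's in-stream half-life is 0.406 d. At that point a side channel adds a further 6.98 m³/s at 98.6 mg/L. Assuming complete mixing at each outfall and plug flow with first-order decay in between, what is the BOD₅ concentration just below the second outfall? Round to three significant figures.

17.0 mg/L

Conservation of mass: C = (42.90·2.900 + 1.060·62.40) / 43.96 = 190.6/43.96 = 4.335 mg/L; combined flow 43.96 m³/s.
Travel time t = 3.2·1000 / 0.78 = 4103 s = 1.140 h.
Half-life 0.406 d → k = ln 2 / 0.406 = 1.707 d⁻¹.
After decay, C = 4.335 × e^(−kt) = 4.335 × 0.9221 = 3.997 mg/L.
Second outfall: C = (43.96·3.997 + 6.980·98.60)/50.94 = 16.96 mg/L.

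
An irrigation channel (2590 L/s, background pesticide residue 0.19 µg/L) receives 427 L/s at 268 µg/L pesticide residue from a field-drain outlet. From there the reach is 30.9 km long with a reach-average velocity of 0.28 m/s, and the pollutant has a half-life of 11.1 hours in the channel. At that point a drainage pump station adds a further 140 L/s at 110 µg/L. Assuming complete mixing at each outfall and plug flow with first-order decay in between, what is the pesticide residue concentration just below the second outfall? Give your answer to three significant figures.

10.2 µg/L

Mass balance: C = (2590·0.1900 + 427.0·268.0) / 3017 = 114900/3017 = 38.09 µg/L; combined flow 3017 L/s.
Travel time t = 30.9·1000 / 0.28 = 110400 s = 30.65 h.
Half-life 11.1 h → k = ln 2 / 11.1 = 0.06245 h⁻¹ = 1.499 d⁻¹.
Decay over the reach: 38.09·exp(−kt) = 38.09·0.1475 = 5.617 µg/L.
Second outfall: C = (3017·5.617 + 140.0·110.0)/3157 = 10.25 µg/L.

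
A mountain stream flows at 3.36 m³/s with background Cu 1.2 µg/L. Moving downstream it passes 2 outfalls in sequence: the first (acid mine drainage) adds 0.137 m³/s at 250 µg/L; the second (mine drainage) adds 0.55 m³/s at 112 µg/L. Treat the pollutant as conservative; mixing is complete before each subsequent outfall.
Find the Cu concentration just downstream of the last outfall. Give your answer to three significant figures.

24.7 µg/L

After outfall 1: Q = 3.360 + 0.1370 = 3.497 m³/s; C = (3.360·1.200 + 0.1370·250.0)/3.497 = 10.95 µg/L.
After outfall 2: Q = 3.497 + 0.5500 = 4.047 m³/s; C = (3.497·10.95 + 0.5500·112.0)/4.047 = 24.68 µg/L.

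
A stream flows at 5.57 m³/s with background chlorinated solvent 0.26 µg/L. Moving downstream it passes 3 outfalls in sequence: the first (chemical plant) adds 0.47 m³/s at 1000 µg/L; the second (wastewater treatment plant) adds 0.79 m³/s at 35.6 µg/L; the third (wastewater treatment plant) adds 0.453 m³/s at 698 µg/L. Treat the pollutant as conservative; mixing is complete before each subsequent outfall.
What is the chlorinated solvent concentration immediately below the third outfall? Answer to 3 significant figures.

112 µg/L

After outfall 1: Q = 5.570 + 0.4700 = 6.040 m³/s; C = (5.570·0.2600 + 0.4700·1000)/6.040 = 78.05 µg/L.
After outfall 2: Q = 6.040 + 0.7900 = 6.830 m³/s; C = (6.040·78.05 + 0.7900·35.60)/6.830 = 73.14 µg/L.
After outfall 3: Q = 6.830 + 0.4530 = 7.283 m³/s; C = (6.830·73.14 + 0.4530·698.0)/7.283 = 112.0 µg/L.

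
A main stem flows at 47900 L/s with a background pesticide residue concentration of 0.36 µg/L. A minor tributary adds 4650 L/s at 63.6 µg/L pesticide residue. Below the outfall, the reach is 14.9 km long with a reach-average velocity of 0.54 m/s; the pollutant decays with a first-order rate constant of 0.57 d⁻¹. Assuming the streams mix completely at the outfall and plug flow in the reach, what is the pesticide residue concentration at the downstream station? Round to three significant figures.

Mass balance: C = (47900·0.3600 + 4650·63.60) / 52550 = 313000/52550 = 5.956 µg/L.
Travel time t = 14.9·1000 / 0.54 = 27590 s = 7.665 h.
Applying C = C₀e^(−kt): 5.956 × 0.8336 = 4.965 µg/L.

4.96 µg/L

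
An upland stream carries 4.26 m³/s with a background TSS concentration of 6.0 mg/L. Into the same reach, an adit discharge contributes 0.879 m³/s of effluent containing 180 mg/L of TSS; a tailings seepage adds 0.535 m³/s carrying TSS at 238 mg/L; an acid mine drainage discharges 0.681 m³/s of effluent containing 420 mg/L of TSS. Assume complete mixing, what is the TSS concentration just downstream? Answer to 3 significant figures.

Mixed concentration C = ΣQC/ΣQ = (4.260·6.000 + 0.8790·180.0 + 0.5350·238.0 + 0.6810·420.0) / 6.355 = 597.1/6.355 = 93.96 mg/L.

94.0 mg/L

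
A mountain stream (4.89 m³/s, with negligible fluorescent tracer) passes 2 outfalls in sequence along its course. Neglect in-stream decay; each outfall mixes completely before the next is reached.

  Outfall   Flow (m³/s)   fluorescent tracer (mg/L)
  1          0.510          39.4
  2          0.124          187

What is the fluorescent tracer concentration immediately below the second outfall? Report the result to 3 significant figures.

Outfall 1: combined Q = 5.400 m³/s; C = (4.890·0 + 0.5100·39.40)/5.400 = 3.721 mg/L.
Outfall 2: combined Q = 5.524 m³/s; C = (5.400·3.721 + 0.1240·187.0)/5.524 = 7.835 mg/L.

7.84 mg/L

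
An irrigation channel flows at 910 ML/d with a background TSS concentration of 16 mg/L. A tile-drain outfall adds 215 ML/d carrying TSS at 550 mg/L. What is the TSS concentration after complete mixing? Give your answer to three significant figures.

118 mg/L

Flow-weighted average: C = (910.0·16.00 + 215.0·550.0) / 1125 = 132800/1125 = 118.1 mg/L.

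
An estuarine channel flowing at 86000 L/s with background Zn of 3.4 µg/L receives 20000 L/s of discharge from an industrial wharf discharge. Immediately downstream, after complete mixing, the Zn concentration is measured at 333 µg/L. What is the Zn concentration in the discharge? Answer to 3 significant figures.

Mass balance: 86000·3.400 + 20000·Cₑ = 106000·333.0
→ Cₑ = (106000·333.0 − 86000·3.400) / 20000 = 1750 µg/L.

1750 µg/L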